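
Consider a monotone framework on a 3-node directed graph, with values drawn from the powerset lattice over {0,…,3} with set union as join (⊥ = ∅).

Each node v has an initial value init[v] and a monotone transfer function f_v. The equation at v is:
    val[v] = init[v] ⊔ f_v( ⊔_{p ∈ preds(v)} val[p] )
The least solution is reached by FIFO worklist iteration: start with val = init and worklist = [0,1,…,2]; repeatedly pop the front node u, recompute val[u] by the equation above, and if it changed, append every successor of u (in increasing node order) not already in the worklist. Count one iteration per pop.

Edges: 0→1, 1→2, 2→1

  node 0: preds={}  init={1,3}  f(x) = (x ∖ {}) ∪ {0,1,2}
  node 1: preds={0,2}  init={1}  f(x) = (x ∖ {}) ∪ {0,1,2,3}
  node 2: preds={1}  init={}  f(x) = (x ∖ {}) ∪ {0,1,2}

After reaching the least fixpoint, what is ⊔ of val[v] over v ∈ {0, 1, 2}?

{0,1,2,3}

Trace (4 dequeues):
  [1] u=0 | in {} | out {0,1,2,3} | prev {1,3} | push {}
  [2] u=1 | in {0,1,2,3} | out {0,1,2,3} | prev {1} | push {}
  [3] u=2 | in {0,1,2,3} | out {0,1,2,3} | prev {} | push {1}
  [4] u=1 | in {0,1,2,3} | out {0,1,2,3} | ==

Converged values:
  [0] {0,1,2,3}
  [1] {0,1,2,3}
  [2] {0,1,2,3}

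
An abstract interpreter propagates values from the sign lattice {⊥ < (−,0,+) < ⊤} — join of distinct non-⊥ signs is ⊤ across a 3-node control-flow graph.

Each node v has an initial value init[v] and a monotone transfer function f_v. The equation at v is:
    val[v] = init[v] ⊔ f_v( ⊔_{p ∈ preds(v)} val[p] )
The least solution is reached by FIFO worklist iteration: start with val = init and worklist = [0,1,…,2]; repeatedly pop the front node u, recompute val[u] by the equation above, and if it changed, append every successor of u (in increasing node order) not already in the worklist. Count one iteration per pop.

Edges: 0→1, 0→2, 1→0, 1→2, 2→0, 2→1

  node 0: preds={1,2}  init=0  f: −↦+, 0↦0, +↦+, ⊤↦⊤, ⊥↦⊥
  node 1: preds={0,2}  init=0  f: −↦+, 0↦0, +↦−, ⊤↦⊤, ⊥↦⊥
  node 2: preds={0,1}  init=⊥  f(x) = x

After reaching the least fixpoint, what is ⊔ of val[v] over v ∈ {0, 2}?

0

Trace (5 dequeues):
  [1] u=0 | in 0 | out 0 | ==
  [2] u=1 | in 0 | out 0 | ==
  [3] u=2 | in 0 | out 0 | prev ⊥ | push {0,1}
  [4] u=0 | in 0 | out 0 | ==
  [5] u=1 | in 0 | out 0 | ==

Converged values:
  [0] 0
  [1] 0
  [2] 0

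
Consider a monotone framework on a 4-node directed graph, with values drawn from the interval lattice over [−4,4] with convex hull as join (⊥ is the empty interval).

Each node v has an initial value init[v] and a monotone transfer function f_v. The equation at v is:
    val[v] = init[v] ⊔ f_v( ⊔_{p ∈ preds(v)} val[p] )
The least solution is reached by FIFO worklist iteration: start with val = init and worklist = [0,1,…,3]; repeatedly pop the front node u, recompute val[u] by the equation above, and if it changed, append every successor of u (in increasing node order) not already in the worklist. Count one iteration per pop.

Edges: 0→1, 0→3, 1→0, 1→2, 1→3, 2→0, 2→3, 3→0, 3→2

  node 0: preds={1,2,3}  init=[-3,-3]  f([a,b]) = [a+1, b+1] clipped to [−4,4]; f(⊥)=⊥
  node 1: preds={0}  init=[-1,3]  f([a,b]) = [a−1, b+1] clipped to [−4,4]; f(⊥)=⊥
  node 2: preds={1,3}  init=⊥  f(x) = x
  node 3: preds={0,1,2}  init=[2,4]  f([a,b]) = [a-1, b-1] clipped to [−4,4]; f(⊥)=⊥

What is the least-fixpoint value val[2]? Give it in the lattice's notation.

Trace (6 dequeues):
  [1] u=0 | in [-1,4] | out [-3,4] | prev [-3,-3] | push {}
  [2] u=1 | in [-3,4] | out [-4,4] | prev [-1,3] | push {0}
  [3] u=2 | in [-4,4] | out [-4,4] | prev ⊥ | push {}
  [4] u=3 | in [-4,4] | out [-4,4] | prev [2,4] | push {2}
  [5] u=0 | in [-4,4] | out [-3,4] | ==
  [6] u=2 | in [-4,4] | out [-4,4] | ==

Converged values:
  [0] [-3,4]
  [1] [-4,4]
  [2] [-4,4]
  [3] [-4,4]

[-4,4]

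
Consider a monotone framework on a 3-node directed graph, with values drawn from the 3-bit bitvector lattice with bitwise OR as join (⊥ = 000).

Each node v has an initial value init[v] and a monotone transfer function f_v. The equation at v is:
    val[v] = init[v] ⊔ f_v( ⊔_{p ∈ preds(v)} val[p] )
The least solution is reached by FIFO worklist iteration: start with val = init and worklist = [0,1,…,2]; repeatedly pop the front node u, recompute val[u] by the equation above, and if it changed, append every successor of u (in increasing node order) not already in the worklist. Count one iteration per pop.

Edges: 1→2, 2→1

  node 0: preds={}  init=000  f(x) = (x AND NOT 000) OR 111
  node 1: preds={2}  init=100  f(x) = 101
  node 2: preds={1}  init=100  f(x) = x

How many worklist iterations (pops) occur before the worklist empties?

4

Trace (4 dequeues):
  [1] u=0 | in 000 | out 111 | prev 000 | push {}
  [2] u=1 | in 100 | out 101 | prev 100 | push {}
  [3] u=2 | in 101 | out 101 | prev 100 | push {1}
  [4] u=1 | in 101 | out 101 | ==

Converged values:
  [0] 111
  [1] 101
  [2] 101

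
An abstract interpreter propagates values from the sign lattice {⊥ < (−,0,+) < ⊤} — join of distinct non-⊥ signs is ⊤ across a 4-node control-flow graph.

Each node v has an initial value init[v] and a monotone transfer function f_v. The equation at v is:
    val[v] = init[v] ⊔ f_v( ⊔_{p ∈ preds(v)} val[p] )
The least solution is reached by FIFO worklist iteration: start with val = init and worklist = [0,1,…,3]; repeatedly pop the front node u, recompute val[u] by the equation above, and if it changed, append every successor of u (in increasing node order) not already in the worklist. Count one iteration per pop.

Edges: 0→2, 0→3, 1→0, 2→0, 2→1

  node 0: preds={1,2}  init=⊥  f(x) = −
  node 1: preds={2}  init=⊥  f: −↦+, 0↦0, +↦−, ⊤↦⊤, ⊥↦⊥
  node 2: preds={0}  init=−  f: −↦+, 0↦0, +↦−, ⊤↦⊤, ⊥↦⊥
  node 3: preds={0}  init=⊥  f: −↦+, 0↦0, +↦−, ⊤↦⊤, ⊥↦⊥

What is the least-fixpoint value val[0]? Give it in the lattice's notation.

−

Trace (7 dequeues):
  [1] u=0 | in − | out − | prev ⊥ | push {}
  [2] u=1 | in − | out + | prev ⊥ | push {0}
  [3] u=2 | in − | out ⊤ | prev − | push {1}
  [4] u=3 | in − | out + | prev ⊥ | push {}
  [5] u=0 | in ⊤ | out − | ==
  [6] u=1 | in ⊤ | out ⊤ | prev + | push {0}
  [7] u=0 | in ⊤ | out − | ==

Converged values:
  [0] −
  [1] ⊤
  [2] ⊤
  [3] +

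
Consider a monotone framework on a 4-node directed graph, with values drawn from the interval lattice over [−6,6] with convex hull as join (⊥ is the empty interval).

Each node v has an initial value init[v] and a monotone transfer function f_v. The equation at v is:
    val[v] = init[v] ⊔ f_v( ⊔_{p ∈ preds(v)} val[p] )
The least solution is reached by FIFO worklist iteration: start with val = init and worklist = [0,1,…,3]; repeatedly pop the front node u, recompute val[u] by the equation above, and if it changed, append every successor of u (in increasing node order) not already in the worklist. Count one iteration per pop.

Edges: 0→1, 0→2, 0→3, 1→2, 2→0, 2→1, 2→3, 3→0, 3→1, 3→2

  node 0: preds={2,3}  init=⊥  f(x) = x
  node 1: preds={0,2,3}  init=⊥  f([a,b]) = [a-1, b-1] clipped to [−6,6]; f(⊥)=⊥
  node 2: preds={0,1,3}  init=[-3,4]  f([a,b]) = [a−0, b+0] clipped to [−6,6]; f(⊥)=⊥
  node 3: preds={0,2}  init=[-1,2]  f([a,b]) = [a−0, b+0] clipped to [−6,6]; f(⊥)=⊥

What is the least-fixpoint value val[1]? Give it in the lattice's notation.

[-6,3]

Worklist (16 pops):
  #1 pop 0: in=[-3,4] → [-3,4] (was ⊥); enqueue []
  #2 pop 1: in=[-3,4] → [-4,3] (was ⊥); enqueue []
  #3 pop 2: in=[-4,4] → [-4,4] (was [-3,4]); enqueue [0,1]
  #4 pop 3: in=[-4,4] → [-4,4] (was [-1,2]); enqueue [2]
  #5 pop 0: in=[-4,4] → [-4,4] (was [-3,4]); enqueue [3]
  #6 pop 1: in=[-4,4] → [-5,3] (was [-4,3]); enqueue []
  #7 pop 2: in=[-5,4] → [-5,4] (was [-4,4]); enqueue [0,1]
  #8 pop 3: in=[-5,4] → [-5,4] (was [-4,4]); enqueue [2]
  #9 pop 0: in=[-5,4] → [-5,4] (was [-4,4]); enqueue [3]
  #10 pop 1: in=[-5,4] → [-6,3] (was [-5,3]); enqueue []
  #11 pop 2: in=[-6,4] → [-6,4] (was [-5,4]); enqueue [0,1]
  #12 pop 3: in=[-6,4] → [-6,4] (was [-5,4]); enqueue [2]
  #13 pop 0: in=[-6,4] → [-6,4] (was [-5,4]); enqueue [3]
  #14 pop 1: in=[-6,4] → [-6,3] (no change)
  #15 pop 2: in=[-6,4] → [-6,4] (no change)
  #16 pop 3: in=[-6,4] → [-6,4] (no change)

Fixpoint:
  val[0] = [-6,4]
  val[1] = [-6,3]
  val[2] = [-6,4]
  val[3] = [-6,4]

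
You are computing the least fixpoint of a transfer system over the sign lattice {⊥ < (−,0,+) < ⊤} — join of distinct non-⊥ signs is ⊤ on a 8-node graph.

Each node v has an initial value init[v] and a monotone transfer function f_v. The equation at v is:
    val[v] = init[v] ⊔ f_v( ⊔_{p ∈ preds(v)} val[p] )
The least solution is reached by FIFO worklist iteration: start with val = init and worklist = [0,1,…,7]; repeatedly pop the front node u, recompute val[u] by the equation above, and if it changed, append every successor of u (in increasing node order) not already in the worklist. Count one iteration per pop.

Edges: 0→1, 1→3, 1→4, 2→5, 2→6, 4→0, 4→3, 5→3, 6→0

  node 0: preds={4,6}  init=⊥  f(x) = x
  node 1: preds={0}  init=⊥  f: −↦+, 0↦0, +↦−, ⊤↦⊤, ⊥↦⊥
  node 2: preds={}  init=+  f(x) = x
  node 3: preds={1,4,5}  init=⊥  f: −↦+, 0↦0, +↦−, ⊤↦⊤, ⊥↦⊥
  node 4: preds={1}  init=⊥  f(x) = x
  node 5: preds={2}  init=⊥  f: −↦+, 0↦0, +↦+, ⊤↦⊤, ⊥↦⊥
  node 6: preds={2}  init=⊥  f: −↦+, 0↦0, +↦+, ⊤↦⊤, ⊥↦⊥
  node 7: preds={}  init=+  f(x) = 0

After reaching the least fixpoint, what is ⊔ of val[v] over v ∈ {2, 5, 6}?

Worklist (20 pops):
  #1 pop 0: in=⊥ → ⊥ (no change)
  #2 pop 1: in=⊥ → ⊥ (no change)
  #3 pop 2: in=⊥ → + (no change)
  #4 pop 3: in=⊥ → ⊥ (no change)
  #5 pop 4: in=⊥ → ⊥ (no change)
  #6 pop 5: in=+ → + (was ⊥); enqueue [3]
  #7 pop 6: in=+ → + (was ⊥); enqueue [0]
  #8 pop 7: in=⊥ → ⊤ (was +); enqueue []
  #9 pop 3: in=+ → − (was ⊥); enqueue []
  #10 pop 0: in=+ → + (was ⊥); enqueue [1]
  #11 pop 1: in=+ → − (was ⊥); enqueue [3,4]
  #12 pop 3: in=⊤ → ⊤ (was −); enqueue []
  #13 pop 4: in=− → − (was ⊥); enqueue [0,3]
  #14 pop 0: in=⊤ → ⊤ (was +); enqueue [1]
  #15 pop 3: in=⊤ → ⊤ (no change)
  #16 pop 1: in=⊤ → ⊤ (was −); enqueue [3,4]
  #17 pop 3: in=⊤ → ⊤ (no change)
  #18 pop 4: in=⊤ → ⊤ (was −); enqueue [0,3]
  #19 pop 0: in=⊤ → ⊤ (no change)
  #20 pop 3: in=⊤ → ⊤ (no change)

Fixpoint:
  val[0] = ⊤
  val[1] = ⊤
  val[2] = +
  val[3] = ⊤
  val[4] = ⊤
  val[5] = +
  val[6] = +
  val[7] = ⊤

+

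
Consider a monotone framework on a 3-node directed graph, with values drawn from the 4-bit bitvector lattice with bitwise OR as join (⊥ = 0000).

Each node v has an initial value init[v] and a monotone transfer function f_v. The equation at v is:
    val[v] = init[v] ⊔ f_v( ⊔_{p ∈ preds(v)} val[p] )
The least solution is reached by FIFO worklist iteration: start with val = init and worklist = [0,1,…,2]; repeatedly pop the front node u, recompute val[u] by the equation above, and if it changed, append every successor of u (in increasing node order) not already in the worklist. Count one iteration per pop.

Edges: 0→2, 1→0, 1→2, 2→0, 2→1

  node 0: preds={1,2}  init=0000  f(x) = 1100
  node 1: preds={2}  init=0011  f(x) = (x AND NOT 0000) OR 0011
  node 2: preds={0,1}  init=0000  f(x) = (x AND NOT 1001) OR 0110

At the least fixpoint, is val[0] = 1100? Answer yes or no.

yes

Trace (7 dequeues):
  [1] u=0 | in 0011 | out 1100 | prev 0000 | push {}
  [2] u=1 | in 0000 | out 0011 | ==
  [3] u=2 | in 1111 | out 0110 | prev 0000 | push {0,1}
  [4] u=0 | in 0111 | out 1100 | ==
  [5] u=1 | in 0110 | out 0111 | prev 0011 | push {0,2}
  [6] u=0 | in 0111 | out 1100 | ==
  [7] u=2 | in 1111 | out 0110 | ==

Converged values:
  [0] 1100
  [1] 0111
  [2] 0110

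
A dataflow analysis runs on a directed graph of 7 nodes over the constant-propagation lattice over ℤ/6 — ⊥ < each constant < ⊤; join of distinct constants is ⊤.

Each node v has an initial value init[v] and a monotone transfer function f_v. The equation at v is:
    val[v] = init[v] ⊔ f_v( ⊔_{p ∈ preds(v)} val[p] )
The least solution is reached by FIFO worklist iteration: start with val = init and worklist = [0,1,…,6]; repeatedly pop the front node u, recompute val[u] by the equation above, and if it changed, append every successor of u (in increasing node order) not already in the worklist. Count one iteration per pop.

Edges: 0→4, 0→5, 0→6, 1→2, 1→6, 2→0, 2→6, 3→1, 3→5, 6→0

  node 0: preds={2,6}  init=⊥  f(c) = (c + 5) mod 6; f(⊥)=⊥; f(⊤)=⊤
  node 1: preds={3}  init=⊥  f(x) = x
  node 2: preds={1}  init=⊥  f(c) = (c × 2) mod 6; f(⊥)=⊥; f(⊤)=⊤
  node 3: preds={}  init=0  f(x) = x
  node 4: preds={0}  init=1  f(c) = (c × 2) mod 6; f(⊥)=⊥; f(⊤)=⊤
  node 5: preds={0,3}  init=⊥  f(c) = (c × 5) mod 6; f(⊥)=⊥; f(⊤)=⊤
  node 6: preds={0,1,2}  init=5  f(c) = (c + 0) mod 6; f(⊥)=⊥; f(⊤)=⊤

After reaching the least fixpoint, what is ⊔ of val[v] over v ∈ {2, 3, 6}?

⊤

Iteration log — 11 steps:
  step 1. node 0  ⊔preds=5  new=4  old=⊥  +wl: 
  step 2. node 1  ⊔preds=0  new=0  old=⊥  +wl: 
  step 3. node 2  ⊔preds=0  new=0  old=⊥  +wl: 0
  step 4. node 3  ⊔preds=⊥  new=0  stable
  step 5. node 4  ⊔preds=4  new=⊤  old=1  +wl: 
  step 6. node 5  ⊔preds=⊤  new=⊤  old=⊥  +wl: 
  step 7. node 6  ⊔preds=⊤  new=⊤  old=5  +wl: 
  step 8. node 0  ⊔preds=⊤  new=⊤  old=4  +wl: 4,5,6
  step 9. node 4  ⊔preds=⊤  new=⊤  stable
  step 10. node 5  ⊔preds=⊤  new=⊤  stable
  step 11. node 6  ⊔preds=⊤  new=⊤  stable

Least fixpoint reached:
  node 0: ⊤
  node 1: 0
  node 2: 0
  node 3: 0
  node 4: ⊤
  node 5: ⊤
  node 6: ⊤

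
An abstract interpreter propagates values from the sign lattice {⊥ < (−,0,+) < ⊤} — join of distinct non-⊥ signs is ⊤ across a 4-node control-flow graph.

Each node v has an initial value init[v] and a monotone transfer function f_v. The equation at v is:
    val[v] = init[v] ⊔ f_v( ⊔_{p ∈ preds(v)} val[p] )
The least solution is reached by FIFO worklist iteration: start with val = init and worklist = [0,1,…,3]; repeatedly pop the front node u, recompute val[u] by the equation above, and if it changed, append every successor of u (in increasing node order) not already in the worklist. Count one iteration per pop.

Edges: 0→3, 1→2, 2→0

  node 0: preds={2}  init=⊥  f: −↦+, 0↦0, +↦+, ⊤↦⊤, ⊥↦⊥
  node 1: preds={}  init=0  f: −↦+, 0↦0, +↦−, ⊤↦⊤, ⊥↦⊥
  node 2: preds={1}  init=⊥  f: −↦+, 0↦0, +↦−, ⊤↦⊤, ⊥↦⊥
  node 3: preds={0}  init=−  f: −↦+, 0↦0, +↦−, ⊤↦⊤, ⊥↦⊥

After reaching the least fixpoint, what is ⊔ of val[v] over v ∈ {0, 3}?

⊤

Worklist (6 pops):
  #1 pop 0: in=⊥ → ⊥ (no change)
  #2 pop 1: in=⊥ → 0 (no change)
  #3 pop 2: in=0 → 0 (was ⊥); enqueue [0]
  #4 pop 3: in=⊥ → − (no change)
  #5 pop 0: in=0 → 0 (was ⊥); enqueue [3]
  #6 pop 3: in=0 → ⊤ (was −); enqueue []

Fixpoint:
  val[0] = 0
  val[1] = 0
  val[2] = 0
  val[3] = ⊤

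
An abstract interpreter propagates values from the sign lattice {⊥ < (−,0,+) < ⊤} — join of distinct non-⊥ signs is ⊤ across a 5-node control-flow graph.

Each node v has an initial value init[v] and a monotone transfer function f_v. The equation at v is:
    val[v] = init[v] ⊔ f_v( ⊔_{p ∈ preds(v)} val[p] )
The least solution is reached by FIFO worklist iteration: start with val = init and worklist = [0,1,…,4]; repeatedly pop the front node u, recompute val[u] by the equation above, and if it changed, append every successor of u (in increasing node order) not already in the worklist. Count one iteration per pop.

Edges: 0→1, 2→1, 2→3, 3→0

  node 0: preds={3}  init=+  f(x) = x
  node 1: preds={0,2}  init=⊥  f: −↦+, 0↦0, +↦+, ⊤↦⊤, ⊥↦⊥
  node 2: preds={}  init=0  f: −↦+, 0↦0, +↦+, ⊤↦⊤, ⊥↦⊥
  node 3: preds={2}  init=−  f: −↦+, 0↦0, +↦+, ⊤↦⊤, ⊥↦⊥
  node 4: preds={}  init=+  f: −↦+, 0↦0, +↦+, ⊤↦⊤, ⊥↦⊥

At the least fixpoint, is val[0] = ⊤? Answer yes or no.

yes

Iteration log — 6 steps:
  step 1. node 0  ⊔preds=−  new=⊤  old=+  +wl: 
  step 2. node 1  ⊔preds=⊤  new=⊤  old=⊥  +wl: 
  step 3. node 2  ⊔preds=⊥  new=0  stable
  step 4. node 3  ⊔preds=0  new=⊤  old=−  +wl: 0
  step 5. node 4  ⊔preds=⊥  new=+  stable
  step 6. node 0  ⊔preds=⊤  new=⊤  stable

Least fixpoint reached:
  node 0: ⊤
  node 1: ⊤
  node 2: 0
  node 3: ⊤
  node 4: +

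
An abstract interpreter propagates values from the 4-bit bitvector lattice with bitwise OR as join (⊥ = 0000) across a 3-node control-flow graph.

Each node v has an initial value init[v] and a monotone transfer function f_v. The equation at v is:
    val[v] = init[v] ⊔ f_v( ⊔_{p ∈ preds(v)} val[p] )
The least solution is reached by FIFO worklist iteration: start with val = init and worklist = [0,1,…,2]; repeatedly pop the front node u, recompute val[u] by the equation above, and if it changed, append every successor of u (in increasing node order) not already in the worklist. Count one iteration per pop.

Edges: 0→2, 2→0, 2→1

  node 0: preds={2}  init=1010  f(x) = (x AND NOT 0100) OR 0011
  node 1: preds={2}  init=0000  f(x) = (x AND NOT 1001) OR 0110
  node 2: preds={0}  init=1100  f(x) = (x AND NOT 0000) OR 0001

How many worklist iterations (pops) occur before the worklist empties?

Trace (5 dequeues):
  [1] u=0 | in 1100 | out 1011 | prev 1010 | push {}
  [2] u=1 | in 1100 | out 0110 | prev 0000 | push {}
  [3] u=2 | in 1011 | out 1111 | prev 1100 | push {0,1}
  [4] u=0 | in 1111 | out 1011 | ==
  [5] u=1 | in 1111 | out 0110 | ==

Converged values:
  [0] 1011
  [1] 0110
  [2] 1111

5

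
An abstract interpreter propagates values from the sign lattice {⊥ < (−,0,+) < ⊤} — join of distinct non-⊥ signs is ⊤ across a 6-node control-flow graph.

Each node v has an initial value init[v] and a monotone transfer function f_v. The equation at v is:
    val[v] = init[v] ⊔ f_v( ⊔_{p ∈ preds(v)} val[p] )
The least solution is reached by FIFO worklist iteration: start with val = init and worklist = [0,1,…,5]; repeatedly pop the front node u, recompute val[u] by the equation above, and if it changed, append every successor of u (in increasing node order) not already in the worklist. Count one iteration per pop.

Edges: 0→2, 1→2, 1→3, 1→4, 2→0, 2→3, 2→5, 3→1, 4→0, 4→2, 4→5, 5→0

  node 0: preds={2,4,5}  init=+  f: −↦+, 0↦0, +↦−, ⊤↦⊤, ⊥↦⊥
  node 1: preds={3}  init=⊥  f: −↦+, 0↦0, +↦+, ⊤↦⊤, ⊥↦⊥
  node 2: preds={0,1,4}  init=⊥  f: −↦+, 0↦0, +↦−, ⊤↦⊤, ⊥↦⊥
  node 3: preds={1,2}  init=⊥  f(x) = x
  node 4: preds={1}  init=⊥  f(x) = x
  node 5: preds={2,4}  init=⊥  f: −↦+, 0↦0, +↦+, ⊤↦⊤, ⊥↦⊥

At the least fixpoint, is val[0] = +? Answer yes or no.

no

Trace (21 dequeues):
  [1] u=0 | in ⊥ | out + | ==
  [2] u=1 | in ⊥ | out ⊥ | ==
  [3] u=2 | in + | out − | prev ⊥ | push {0}
  [4] u=3 | in − | out − | prev ⊥ | push {1}
  [5] u=4 | in ⊥ | out ⊥ | ==
  [6] u=5 | in − | out + | prev ⊥ | push {}
  [7] u=0 | in ⊤ | out ⊤ | prev + | push {2}
  [8] u=1 | in − | out + | prev ⊥ | push {3,4}
  [9] u=2 | in ⊤ | out ⊤ | prev − | push {0,5}
  [10] u=3 | in ⊤ | out ⊤ | prev − | push {1}
  [11] u=4 | in + | out + | prev ⊥ | push {2}
  [12] u=0 | in ⊤ | out ⊤ | ==
  [13] u=5 | in ⊤ | out ⊤ | prev + | push {0}
  [14] u=1 | in ⊤ | out ⊤ | prev + | push {3,4}
  [15] u=2 | in ⊤ | out ⊤ | ==
  [16] u=0 | in ⊤ | out ⊤ | ==
  [17] u=3 | in ⊤ | out ⊤ | ==
  [18] u=4 | in ⊤ | out ⊤ | prev + | push {0,2,5}
  [19] u=0 | in ⊤ | out ⊤ | ==
  [20] u=2 | in ⊤ | out ⊤ | ==
  [21] u=5 | in ⊤ | out ⊤ | ==

Converged values:
  [0] ⊤
  [1] ⊤
  [2] ⊤
  [3] ⊤
  [4] ⊤
  [5] ⊤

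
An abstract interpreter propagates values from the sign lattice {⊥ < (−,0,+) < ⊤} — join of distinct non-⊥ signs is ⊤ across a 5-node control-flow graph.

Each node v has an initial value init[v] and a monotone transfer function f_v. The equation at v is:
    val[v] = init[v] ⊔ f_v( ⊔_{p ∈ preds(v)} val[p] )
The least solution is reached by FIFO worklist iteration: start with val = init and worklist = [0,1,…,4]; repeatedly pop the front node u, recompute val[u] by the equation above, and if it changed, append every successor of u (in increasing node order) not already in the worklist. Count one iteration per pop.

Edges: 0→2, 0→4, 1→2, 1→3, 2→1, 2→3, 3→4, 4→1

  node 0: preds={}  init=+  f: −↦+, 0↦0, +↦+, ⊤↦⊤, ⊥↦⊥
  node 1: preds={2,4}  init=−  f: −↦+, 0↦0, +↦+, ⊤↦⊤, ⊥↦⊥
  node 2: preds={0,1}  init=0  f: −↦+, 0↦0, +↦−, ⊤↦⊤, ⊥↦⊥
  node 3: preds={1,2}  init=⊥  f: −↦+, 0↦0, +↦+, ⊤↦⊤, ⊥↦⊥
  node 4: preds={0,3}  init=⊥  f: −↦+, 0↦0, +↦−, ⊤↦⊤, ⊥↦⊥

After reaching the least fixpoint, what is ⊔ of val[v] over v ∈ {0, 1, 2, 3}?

⊤

Iteration log — 6 steps:
  step 1. node 0  ⊔preds=⊥  new=+  stable
  step 2. node 1  ⊔preds=0  new=⊤  old=−  +wl: 
  step 3. node 2  ⊔preds=⊤  new=⊤  old=0  +wl: 1
  step 4. node 3  ⊔preds=⊤  new=⊤  old=⊥  +wl: 
  step 5. node 4  ⊔preds=⊤  new=⊤  old=⊥  +wl: 
  step 6. node 1  ⊔preds=⊤  new=⊤  stable

Least fixpoint reached:
  node 0: +
  node 1: ⊤
  node 2: ⊤
  node 3: ⊤
  node 4: ⊤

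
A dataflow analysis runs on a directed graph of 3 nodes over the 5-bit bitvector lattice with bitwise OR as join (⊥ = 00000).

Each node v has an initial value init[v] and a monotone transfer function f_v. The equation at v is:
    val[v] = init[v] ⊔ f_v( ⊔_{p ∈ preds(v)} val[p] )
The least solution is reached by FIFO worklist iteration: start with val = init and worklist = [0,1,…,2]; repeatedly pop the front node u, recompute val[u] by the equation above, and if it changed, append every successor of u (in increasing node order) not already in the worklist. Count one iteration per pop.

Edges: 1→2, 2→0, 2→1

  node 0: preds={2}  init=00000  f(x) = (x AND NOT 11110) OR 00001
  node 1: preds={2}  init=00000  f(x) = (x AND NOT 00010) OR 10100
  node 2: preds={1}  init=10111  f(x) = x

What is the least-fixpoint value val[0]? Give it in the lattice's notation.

00001

Worklist (3 pops):
  #1 pop 0: in=10111 → 00001 (was 00000); enqueue []
  #2 pop 1: in=10111 → 10101 (was 00000); enqueue []
  #3 pop 2: in=10101 → 10111 (no change)

Fixpoint:
  val[0] = 00001
  val[1] = 10101
  val[2] = 10111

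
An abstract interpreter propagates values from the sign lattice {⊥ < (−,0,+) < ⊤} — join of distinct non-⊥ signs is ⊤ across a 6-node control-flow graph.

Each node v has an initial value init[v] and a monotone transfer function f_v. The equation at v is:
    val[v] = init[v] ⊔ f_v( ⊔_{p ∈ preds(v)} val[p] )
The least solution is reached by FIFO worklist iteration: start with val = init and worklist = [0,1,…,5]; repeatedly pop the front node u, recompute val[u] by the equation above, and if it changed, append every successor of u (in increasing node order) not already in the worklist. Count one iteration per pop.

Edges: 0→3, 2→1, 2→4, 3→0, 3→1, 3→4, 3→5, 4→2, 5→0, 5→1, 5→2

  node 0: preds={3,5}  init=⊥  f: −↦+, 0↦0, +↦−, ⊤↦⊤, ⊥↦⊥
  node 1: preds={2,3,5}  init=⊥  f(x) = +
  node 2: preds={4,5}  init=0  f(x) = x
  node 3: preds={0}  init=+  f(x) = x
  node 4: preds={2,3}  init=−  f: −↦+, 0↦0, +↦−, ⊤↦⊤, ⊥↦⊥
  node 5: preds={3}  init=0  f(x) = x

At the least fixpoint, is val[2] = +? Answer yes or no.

Trace (9 dequeues):
  [1] u=0 | in ⊤ | out ⊤ | prev ⊥ | push {}
  [2] u=1 | in ⊤ | out + | prev ⊥ | push {}
  [3] u=2 | in ⊤ | out ⊤ | prev 0 | push {1}
  [4] u=3 | in ⊤ | out ⊤ | prev + | push {0}
  [5] u=4 | in ⊤ | out ⊤ | prev − | push {2}
  [6] u=5 | in ⊤ | out ⊤ | prev 0 | push {}
  [7] u=1 | in ⊤ | out + | ==
  [8] u=0 | in ⊤ | out ⊤ | ==
  [9] u=2 | in ⊤ | out ⊤ | ==

Converged values:
  [0] ⊤
  [1] +
  [2] ⊤
  [3] ⊤
  [4] ⊤
  [5] ⊤

no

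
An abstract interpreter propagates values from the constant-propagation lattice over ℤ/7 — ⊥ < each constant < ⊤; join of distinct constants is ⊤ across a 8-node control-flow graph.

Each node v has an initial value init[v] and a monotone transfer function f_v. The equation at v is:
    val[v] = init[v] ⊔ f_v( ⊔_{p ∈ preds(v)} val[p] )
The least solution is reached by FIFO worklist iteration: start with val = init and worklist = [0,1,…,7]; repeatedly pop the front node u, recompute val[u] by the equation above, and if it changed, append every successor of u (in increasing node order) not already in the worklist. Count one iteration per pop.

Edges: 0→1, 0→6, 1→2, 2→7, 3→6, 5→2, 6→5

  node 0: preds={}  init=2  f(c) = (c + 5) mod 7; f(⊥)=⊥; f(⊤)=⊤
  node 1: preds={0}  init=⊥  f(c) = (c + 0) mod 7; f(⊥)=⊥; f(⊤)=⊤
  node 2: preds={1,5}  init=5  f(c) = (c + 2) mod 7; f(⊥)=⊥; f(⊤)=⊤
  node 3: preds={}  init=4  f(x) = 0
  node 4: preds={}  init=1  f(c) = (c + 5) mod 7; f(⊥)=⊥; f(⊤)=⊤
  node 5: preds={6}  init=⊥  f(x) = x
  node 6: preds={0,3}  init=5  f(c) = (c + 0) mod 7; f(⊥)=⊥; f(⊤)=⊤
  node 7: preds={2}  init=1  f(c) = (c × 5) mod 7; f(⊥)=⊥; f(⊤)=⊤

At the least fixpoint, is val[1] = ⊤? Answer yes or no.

no

Worklist (11 pops):
  #1 pop 0: in=⊥ → 2 (no change)
  #2 pop 1: in=2 → 2 (was ⊥); enqueue []
  #3 pop 2: in=2 → ⊤ (was 5); enqueue []
  #4 pop 3: in=⊥ → ⊤ (was 4); enqueue []
  #5 pop 4: in=⊥ → 1 (no change)
  #6 pop 5: in=5 → 5 (was ⊥); enqueue [2]
  #7 pop 6: in=⊤ → ⊤ (was 5); enqueue [5]
  #8 pop 7: in=⊤ → ⊤ (was 1); enqueue []
  #9 pop 2: in=⊤ → ⊤ (no change)
  #10 pop 5: in=⊤ → ⊤ (was 5); enqueue [2]
  #11 pop 2: in=⊤ → ⊤ (no change)

Fixpoint:
  val[0] = 2
  val[1] = 2
  val[2] = ⊤
  val[3] = ⊤
  val[4] = 1
  val[5] = ⊤
  val[6] = ⊤
  val[7] = ⊤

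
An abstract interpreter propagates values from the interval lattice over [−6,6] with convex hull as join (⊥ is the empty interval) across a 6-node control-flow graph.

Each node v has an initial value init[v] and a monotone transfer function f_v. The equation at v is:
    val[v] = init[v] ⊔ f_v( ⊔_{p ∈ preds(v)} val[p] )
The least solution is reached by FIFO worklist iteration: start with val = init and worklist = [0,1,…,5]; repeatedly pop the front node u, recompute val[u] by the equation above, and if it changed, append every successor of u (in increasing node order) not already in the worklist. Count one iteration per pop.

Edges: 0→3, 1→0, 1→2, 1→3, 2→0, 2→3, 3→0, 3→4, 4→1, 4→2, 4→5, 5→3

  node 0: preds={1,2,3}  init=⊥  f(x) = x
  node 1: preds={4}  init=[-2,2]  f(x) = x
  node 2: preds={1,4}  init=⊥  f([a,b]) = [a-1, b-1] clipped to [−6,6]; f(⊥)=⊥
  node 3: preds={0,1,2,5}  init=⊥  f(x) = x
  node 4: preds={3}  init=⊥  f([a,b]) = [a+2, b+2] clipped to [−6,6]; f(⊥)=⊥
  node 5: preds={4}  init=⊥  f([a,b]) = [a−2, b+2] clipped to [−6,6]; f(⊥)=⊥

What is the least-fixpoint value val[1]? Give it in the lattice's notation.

[-2,6]

Worklist (18 pops):
  #1 pop 0: in=[-2,2] → [-2,2] (was ⊥); enqueue []
  #2 pop 1: in=⊥ → [-2,2] (no change)
  #3 pop 2: in=[-2,2] → [-3,1] (was ⊥); enqueue [0]
  #4 pop 3: in=[-3,2] → [-3,2] (was ⊥); enqueue []
  #5 pop 4: in=[-3,2] → [-1,4] (was ⊥); enqueue [1,2]
  #6 pop 5: in=[-1,4] → [-3,6] (was ⊥); enqueue [3]
  #7 pop 0: in=[-3,2] → [-3,2] (was [-2,2]); enqueue []
  #8 pop 1: in=[-1,4] → [-2,4] (was [-2,2]); enqueue [0]
  #9 pop 2: in=[-2,4] → [-3,3] (was [-3,1]); enqueue []
  #10 pop 3: in=[-3,6] → [-3,6] (was [-3,2]); enqueue [4]
  #11 pop 0: in=[-3,6] → [-3,6] (was [-3,2]); enqueue [3]
  #12 pop 4: in=[-3,6] → [-1,6] (was [-1,4]); enqueue [1,2,5]
  #13 pop 3: in=[-3,6] → [-3,6] (no change)
  #14 pop 1: in=[-1,6] → [-2,6] (was [-2,4]); enqueue [0,3]
  #15 pop 2: in=[-2,6] → [-3,5] (was [-3,3]); enqueue []
  #16 pop 5: in=[-1,6] → [-3,6] (no change)
  #17 pop 0: in=[-3,6] → [-3,6] (no change)
  #18 pop 3: in=[-3,6] → [-3,6] (no change)

Fixpoint:
  val[0] = [-3,6]
  val[1] = [-2,6]
  val[2] = [-3,5]
  val[3] = [-3,6]
  val[4] = [-1,6]
  val[5] = [-3,6]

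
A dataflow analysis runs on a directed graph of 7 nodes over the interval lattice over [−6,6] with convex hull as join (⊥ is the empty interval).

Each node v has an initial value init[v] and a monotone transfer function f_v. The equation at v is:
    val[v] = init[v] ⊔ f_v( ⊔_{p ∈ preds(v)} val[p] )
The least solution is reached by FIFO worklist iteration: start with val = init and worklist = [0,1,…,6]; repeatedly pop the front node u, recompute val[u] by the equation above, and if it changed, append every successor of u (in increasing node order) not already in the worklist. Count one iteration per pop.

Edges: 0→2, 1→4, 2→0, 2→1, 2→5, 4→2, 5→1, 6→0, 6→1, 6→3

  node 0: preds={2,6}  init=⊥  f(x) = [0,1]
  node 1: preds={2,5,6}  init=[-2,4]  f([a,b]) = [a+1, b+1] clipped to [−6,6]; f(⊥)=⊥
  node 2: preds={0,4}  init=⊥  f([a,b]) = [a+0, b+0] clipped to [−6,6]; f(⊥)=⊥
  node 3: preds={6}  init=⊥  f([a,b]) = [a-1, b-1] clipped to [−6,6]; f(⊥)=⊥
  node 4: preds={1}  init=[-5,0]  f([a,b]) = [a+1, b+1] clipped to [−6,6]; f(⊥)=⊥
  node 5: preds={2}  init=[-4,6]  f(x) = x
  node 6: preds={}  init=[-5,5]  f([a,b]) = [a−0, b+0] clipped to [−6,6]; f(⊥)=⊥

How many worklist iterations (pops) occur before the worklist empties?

Worklist (13 pops):
  #1 pop 0: in=[-5,5] → [0,1] (was ⊥); enqueue []
  #2 pop 1: in=[-5,6] → [-4,6] (was [-2,4]); enqueue []
  #3 pop 2: in=[-5,1] → [-5,1] (was ⊥); enqueue [0,1]
  #4 pop 3: in=[-5,5] → [-6,4] (was ⊥); enqueue []
  #5 pop 4: in=[-4,6] → [-5,6] (was [-5,0]); enqueue [2]
  #6 pop 5: in=[-5,1] → [-5,6] (was [-4,6]); enqueue []
  #7 pop 6: in=⊥ → [-5,5] (no change)
  #8 pop 0: in=[-5,5] → [0,1] (no change)
  #9 pop 1: in=[-5,6] → [-4,6] (no change)
  #10 pop 2: in=[-5,6] → [-5,6] (was [-5,1]); enqueue [0,1,5]
  #11 pop 0: in=[-5,6] → [0,1] (no change)
  #12 pop 1: in=[-5,6] → [-4,6] (no change)
  #13 pop 5: in=[-5,6] → [-5,6] (no change)

Fixpoint:
  val[0] = [0,1]
  val[1] = [-4,6]
  val[2] = [-5,6]
  val[3] = [-6,4]
  val[4] = [-5,6]
  val[5] = [-5,6]
  val[6] = [-5,5]

13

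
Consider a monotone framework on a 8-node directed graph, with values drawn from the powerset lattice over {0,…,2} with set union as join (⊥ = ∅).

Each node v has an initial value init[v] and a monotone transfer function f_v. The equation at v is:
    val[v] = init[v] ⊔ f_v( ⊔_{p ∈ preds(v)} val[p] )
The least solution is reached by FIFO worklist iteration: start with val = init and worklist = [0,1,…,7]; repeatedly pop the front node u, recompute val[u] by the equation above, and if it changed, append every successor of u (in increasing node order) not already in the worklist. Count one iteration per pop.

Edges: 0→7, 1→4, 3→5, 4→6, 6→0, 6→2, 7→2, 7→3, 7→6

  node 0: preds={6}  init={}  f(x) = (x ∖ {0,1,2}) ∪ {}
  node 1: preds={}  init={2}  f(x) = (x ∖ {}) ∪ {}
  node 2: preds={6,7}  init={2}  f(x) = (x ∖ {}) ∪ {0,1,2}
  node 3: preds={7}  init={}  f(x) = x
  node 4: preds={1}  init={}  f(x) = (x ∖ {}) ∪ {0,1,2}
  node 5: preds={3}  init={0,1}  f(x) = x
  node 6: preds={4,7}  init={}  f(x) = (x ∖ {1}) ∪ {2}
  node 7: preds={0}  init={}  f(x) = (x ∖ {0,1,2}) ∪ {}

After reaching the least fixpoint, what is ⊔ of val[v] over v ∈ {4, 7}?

{0,1,2}

Trace (10 dequeues):
  [1] u=0 | in {} | out {} | ==
  [2] u=1 | in {} | out {2} | ==
  [3] u=2 | in {} | out {0,1,2} | prev {2} | push {}
  [4] u=3 | in {} | out {} | ==
  [5] u=4 | in {2} | out {0,1,2} | prev {} | push {}
  [6] u=5 | in {} | out {0,1} | ==
  [7] u=6 | in {0,1,2} | out {0,2} | prev {} | push {0,2}
  [8] u=7 | in {} | out {} | ==
  [9] u=0 | in {0,2} | out {} | ==
  [10] u=2 | in {0,2} | out {0,1,2} | ==

Converged values:
  [0] {}
  [1] {2}
  [2] {0,1,2}
  [3] {}
  [4] {0,1,2}
  [5] {0,1}
  [6] {0,2}
  [7] {}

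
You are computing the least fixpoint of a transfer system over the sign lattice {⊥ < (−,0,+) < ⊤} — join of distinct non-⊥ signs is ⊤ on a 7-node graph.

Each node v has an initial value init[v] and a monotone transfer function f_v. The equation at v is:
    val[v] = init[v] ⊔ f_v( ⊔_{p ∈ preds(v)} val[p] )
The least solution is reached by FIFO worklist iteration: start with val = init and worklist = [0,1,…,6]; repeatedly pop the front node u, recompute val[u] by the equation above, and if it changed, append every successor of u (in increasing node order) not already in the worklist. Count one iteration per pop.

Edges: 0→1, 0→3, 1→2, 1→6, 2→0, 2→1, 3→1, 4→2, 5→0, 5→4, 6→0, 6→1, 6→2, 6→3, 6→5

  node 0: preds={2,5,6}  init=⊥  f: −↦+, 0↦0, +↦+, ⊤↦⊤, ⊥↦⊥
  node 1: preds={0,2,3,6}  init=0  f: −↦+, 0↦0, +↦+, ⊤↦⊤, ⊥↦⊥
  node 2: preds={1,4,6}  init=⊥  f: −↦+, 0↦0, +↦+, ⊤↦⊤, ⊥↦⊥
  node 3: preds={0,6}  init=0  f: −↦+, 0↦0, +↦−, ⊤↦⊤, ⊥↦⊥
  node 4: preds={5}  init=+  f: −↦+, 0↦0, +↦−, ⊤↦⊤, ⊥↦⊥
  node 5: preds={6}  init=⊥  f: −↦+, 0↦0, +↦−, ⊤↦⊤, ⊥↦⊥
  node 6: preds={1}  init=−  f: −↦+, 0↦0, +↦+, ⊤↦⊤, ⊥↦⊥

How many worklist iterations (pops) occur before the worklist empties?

15

Trace (15 dequeues):
  [1] u=0 | in − | out + | prev ⊥ | push {}
  [2] u=1 | in ⊤ | out ⊤ | prev 0 | push {}
  [3] u=2 | in ⊤ | out ⊤ | prev ⊥ | push {0,1}
  [4] u=3 | in ⊤ | out ⊤ | prev 0 | push {}
  [5] u=4 | in ⊥ | out + | ==
  [6] u=5 | in − | out + | prev ⊥ | push {4}
  [7] u=6 | in ⊤ | out ⊤ | prev − | push {2,3,5}
  [8] u=0 | in ⊤ | out ⊤ | prev + | push {}
  [9] u=1 | in ⊤ | out ⊤ | ==
  [10] u=4 | in + | out ⊤ | prev + | push {}
  [11] u=2 | in ⊤ | out ⊤ | ==
  [12] u=3 | in ⊤ | out ⊤ | ==
  [13] u=5 | in ⊤ | out ⊤ | prev + | push {0,4}
  [14] u=0 | in ⊤ | out ⊤ | ==
  [15] u=4 | in ⊤ | out ⊤ | ==

Converged values:
  [0] ⊤
  [1] ⊤
  [2] ⊤
  [3] ⊤
  [4] ⊤
  [5] ⊤
  [6] ⊤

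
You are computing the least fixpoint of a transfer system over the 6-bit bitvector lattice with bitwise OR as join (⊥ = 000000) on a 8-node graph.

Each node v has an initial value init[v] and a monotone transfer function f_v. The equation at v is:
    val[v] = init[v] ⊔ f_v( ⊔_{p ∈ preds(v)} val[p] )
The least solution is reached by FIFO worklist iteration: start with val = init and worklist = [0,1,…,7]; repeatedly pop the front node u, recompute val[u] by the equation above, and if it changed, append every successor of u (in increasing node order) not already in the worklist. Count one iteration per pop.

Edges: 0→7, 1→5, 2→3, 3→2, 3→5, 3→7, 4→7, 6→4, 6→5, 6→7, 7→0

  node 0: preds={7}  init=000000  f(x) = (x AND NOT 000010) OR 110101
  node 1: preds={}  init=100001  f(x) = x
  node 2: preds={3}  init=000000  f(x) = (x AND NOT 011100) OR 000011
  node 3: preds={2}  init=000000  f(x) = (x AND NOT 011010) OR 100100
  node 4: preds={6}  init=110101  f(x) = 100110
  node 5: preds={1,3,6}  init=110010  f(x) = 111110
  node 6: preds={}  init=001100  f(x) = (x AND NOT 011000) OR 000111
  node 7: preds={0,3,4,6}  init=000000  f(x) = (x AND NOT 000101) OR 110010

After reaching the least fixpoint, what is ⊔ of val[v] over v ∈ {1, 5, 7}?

Iteration log — 14 steps:
  step 1. node 0  ⊔preds=000000  new=110101  old=000000  +wl: 
  step 2. node 1  ⊔preds=000000  new=100001  stable
  step 3. node 2  ⊔preds=000000  new=000011  old=000000  +wl: 
  step 4. node 3  ⊔preds=000011  new=100101  old=000000  +wl: 2
  step 5. node 4  ⊔preds=001100  new=110111  old=110101  +wl: 
  step 6. node 5  ⊔preds=101101  new=111110  old=110010  +wl: 
  step 7. node 6  ⊔preds=000000  new=001111  old=001100  +wl: 4,5
  step 8. node 7  ⊔preds=111111  new=111010  old=000000  +wl: 0
  step 9. node 2  ⊔preds=100101  new=100011  old=000011  +wl: 3
  step 10. node 4  ⊔preds=001111  new=110111  stable
  step 11. node 5  ⊔preds=101111  new=111110  stable
  step 12. node 0  ⊔preds=111010  new=111101  old=110101  +wl: 7
  step 13. node 3  ⊔preds=100011  new=100101  stable
  step 14. node 7  ⊔preds=111111  new=111010  stable

Least fixpoint reached:
  node 0: 111101
  node 1: 100001
  node 2: 100011
  node 3: 100101
  node 4: 110111
  node 5: 111110
  node 6: 001111
  node 7: 111010

111111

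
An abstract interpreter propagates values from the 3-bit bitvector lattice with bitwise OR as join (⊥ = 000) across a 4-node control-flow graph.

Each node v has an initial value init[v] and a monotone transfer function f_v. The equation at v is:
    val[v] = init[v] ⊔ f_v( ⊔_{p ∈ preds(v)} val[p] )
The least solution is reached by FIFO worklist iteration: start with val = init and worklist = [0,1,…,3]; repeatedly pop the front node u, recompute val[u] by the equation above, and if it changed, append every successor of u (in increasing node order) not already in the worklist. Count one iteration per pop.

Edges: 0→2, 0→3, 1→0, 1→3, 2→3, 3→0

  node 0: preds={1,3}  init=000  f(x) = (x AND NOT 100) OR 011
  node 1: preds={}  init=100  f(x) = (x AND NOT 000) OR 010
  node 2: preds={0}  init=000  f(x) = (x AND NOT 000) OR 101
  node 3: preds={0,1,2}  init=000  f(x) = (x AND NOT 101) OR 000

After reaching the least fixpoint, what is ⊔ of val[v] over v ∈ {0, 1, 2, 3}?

111

Worklist (5 pops):
  #1 pop 0: in=100 → 011 (was 000); enqueue []
  #2 pop 1: in=000 → 110 (was 100); enqueue [0]
  #3 pop 2: in=011 → 111 (was 000); enqueue []
  #4 pop 3: in=111 → 010 (was 000); enqueue []
  #5 pop 0: in=110 → 011 (no change)

Fixpoint:
  val[0] = 011
  val[1] = 110
  val[2] = 111
  val[3] = 010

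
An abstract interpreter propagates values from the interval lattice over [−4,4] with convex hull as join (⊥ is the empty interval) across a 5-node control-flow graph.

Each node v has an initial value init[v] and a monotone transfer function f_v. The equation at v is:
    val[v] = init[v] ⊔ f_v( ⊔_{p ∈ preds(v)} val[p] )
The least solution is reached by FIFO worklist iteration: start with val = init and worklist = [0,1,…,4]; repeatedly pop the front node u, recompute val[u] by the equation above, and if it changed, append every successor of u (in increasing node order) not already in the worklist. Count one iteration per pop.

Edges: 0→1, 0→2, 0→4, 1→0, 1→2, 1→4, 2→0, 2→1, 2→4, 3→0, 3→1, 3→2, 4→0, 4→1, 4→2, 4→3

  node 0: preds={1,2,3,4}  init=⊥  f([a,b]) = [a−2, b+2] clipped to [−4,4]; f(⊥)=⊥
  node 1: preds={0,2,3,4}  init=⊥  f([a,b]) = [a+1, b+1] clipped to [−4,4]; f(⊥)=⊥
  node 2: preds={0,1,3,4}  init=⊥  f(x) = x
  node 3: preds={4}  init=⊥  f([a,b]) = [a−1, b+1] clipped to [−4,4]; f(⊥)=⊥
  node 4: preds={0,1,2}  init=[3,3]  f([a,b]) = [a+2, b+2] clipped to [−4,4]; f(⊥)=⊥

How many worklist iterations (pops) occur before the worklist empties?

Worklist (27 pops):
  #1 pop 0: in=[3,3] → [1,4] (was ⊥); enqueue []
  #2 pop 1: in=[1,4] → [2,4] (was ⊥); enqueue [0]
  #3 pop 2: in=[1,4] → [1,4] (was ⊥); enqueue [1]
  #4 pop 3: in=[3,3] → [2,4] (was ⊥); enqueue [2]
  #5 pop 4: in=[1,4] → [3,4] (was [3,3]); enqueue [3]
  #6 pop 0: in=[1,4] → [-1,4] (was [1,4]); enqueue [4]
  #7 pop 1: in=[-1,4] → [0,4] (was [2,4]); enqueue [0]
  #8 pop 2: in=[-1,4] → [-1,4] (was [1,4]); enqueue [1]
  #9 pop 3: in=[3,4] → [2,4] (no change)
  #10 pop 4: in=[-1,4] → [1,4] (was [3,4]); enqueue [2,3]
  #11 pop 0: in=[-1,4] → [-3,4] (was [-1,4]); enqueue [4]
  #12 pop 1: in=[-3,4] → [-2,4] (was [0,4]); enqueue [0]
  #13 pop 2: in=[-3,4] → [-3,4] (was [-1,4]); enqueue [1]
  #14 pop 3: in=[1,4] → [0,4] (was [2,4]); enqueue [2]
  #15 pop 4: in=[-3,4] → [-1,4] (was [1,4]); enqueue [3]
  #16 pop 0: in=[-3,4] → [-4,4] (was [-3,4]); enqueue [4]
  #17 pop 1: in=[-4,4] → [-3,4] (was [-2,4]); enqueue [0]
  #18 pop 2: in=[-4,4] → [-4,4] (was [-3,4]); enqueue [1]
  #19 pop 3: in=[-1,4] → [-2,4] (was [0,4]); enqueue [2]
  #20 pop 4: in=[-4,4] → [-2,4] (was [-1,4]); enqueue [3]
  #21 pop 0: in=[-4,4] → [-4,4] (no change)
  #22 pop 1: in=[-4,4] → [-3,4] (no change)
  #23 pop 2: in=[-4,4] → [-4,4] (no change)
  #24 pop 3: in=[-2,4] → [-3,4] (was [-2,4]); enqueue [0,1,2]
  #25 pop 0: in=[-4,4] → [-4,4] (no change)
  #26 pop 1: in=[-4,4] → [-3,4] (no change)
  #27 pop 2: in=[-4,4] → [-4,4] (no change)

Fixpoint:
  val[0] = [-4,4]
  val[1] = [-3,4]
  val[2] = [-4,4]
  val[3] = [-3,4]
  val[4] = [-2,4]

27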